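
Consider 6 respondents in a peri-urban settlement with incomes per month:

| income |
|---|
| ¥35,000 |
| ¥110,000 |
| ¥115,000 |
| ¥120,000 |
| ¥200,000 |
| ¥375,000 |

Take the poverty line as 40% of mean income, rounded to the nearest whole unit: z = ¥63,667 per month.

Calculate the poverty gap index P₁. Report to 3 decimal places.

0.075

Below z: ¥35,000 (q = 1 of N = 6).
Normalized shortfalls: (63667−35000)/63667 = 0.4503.
Sum of shortfalls = 0.450265; P₁ averages over all N: 0.450265 / 6 = 0.075.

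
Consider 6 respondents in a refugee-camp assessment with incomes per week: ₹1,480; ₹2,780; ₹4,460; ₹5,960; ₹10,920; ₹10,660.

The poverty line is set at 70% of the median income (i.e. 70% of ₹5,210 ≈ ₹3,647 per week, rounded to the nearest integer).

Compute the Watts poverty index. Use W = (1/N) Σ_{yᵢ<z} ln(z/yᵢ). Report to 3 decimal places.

0.196

Poor units: ₹1,480, ₹2,780 (q = 2 of N = 6).
Log gaps: ln(3647/1480) = 0.9019; ln(3647/2780) = 0.2715.
W = 1.173317 / 6 = 0.196.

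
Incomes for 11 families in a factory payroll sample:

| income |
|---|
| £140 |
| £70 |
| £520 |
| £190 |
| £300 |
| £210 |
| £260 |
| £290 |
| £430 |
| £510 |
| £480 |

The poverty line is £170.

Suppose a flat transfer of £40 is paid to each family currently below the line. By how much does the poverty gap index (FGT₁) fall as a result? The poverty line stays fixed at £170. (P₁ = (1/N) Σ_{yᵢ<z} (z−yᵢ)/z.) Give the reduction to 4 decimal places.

Before: below the line — £70, £140; poverty gap index (FGT₁) = 0.069519.
After the £40 transfer: below the line — £110; poverty gap index (FGT₁) = 0.032086.
Reduction = 0.069519 − 0.032086 = 0.0374.

0.0374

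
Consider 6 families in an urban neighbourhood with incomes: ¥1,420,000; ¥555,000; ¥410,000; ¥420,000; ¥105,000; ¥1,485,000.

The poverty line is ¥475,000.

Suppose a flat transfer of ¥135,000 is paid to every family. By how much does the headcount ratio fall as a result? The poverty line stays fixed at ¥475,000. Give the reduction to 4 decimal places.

0.3333

Before: below the line — ¥105,000, ¥410,000, ¥420,000; headcount ratio = 0.500000.
After the ¥135,000 transfer: below the line — ¥240,000; headcount ratio = 0.166667.
Reduction = 0.500000 − 0.166667 = 0.3333.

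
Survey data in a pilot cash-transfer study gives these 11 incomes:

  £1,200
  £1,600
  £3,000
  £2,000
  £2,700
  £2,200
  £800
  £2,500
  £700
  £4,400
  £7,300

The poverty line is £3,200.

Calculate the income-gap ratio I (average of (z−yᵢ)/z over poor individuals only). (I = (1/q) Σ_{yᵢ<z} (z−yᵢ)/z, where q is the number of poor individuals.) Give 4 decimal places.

0.4201

Below z: £700, £800, £1,200, £1,600, £2,000, £2,200, £2,500, £2,700, £3,000 (q = 9 of N = 11).
Shortfall ratios (z−y)/z: 0.7812, 0.7500, 0.6250, 0.5000, 0.3750, 0.3125, 0.2188, 0.1562, 0.0625; sum = 3.781250.
I averages over the q = 9 poor units only: 3.781250 / 9 = 0.4201.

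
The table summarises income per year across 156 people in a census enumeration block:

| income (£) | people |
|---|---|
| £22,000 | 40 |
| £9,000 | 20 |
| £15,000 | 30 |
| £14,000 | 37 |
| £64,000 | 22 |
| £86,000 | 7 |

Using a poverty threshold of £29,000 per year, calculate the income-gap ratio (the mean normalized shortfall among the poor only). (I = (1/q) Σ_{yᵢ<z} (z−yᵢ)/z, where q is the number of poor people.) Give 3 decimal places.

Poor units: 20×£9,000, 37×£14,000, 30×£15,000, 40×£22,000 (q = 127 of N = 156).
Shortfall ratios (z−y)/z: 0.6897 (×20), 0.5172 (×37), 0.4828 (×30), 0.2414 (×40); sum = 57.068966.
The income-gap ratio divides by q (the poor only): 57.068966 / 127 = 0.449.

0.449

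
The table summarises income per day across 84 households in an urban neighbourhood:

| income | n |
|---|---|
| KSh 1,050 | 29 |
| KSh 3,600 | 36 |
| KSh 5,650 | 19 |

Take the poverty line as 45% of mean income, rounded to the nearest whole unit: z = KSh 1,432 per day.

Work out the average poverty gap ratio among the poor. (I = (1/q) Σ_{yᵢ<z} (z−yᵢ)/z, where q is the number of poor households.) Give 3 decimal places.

Poor units: 29×KSh 1,050 (q = 29 of N = 84).
Relative gaps: 0.2668 (×29); sum = 7.736034.
I averages over the q = 29 poor units only: 7.736034 / 29 = 0.267.

0.267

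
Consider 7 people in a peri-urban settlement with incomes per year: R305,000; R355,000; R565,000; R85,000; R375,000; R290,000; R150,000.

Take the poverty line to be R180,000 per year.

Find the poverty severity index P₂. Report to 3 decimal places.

0.044

Below the line: R85,000, R150,000 (q = 2 of N = 7).
Shortfall ratios: (180000−85000)/180000 = 0.5278; (180000−150000)/180000 = 0.1667.
Squared: 0.2785; 0.0278.
Sum = 0.306327; P₂ = 0.306327 / 7 = 0.044.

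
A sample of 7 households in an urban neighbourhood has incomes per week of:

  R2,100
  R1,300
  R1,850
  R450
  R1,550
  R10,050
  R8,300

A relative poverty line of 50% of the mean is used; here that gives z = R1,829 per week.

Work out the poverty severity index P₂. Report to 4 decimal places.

0.0965

Poor units: R450, R1,300, R1,550 (q = 3 of N = 7).
Normalized shortfalls: (1829−450)/1829 = 0.7540; (1829−1300)/1829 = 0.2892; (1829−1550)/1829 = 0.1525.
Squared: 0.5685; 0.0837; 0.0233.
Sum = 0.675384; P₂ = 0.675384 / 7 = 0.0965.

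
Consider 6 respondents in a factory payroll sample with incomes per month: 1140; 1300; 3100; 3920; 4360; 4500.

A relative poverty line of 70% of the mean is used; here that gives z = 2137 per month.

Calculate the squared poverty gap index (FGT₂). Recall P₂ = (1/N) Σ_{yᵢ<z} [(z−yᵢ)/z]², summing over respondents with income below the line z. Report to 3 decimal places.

Poor units: 1140, 1300 (q = 2 of N = 6).
Gap ratios (z−y)/z: (2137−1140)/2137 = 0.4665; (2137−1300)/2137 = 0.3917.
Squared: 0.2177; 0.1534.
Sum = 0.371067; P₂ = 0.371067 / 6 = 0.062.

0.062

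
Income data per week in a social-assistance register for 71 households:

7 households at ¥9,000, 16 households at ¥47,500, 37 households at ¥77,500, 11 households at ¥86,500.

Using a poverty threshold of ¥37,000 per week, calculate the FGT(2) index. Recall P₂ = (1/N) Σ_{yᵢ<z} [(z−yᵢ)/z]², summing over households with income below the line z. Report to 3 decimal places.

Incomes under z: 7×¥9,000 (q = 7 of N = 71).
Shortfall ratios: (37000−9000)/37000 = 0.7568 (×7).
Squared: 0.5727 (×7).
Sum = 4.008766; P₂ = 4.008766 / 71 = 0.056.

0.056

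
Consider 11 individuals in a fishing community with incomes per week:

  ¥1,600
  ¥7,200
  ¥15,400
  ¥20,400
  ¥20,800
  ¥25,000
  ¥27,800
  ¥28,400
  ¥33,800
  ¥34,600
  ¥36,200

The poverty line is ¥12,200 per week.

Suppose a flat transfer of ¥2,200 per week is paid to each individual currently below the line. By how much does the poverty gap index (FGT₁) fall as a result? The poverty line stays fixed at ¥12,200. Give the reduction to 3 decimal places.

0.033

Before: below the line — ¥1,600, ¥7,200; poverty gap index (FGT₁) = 0.11624.
After the ¥2,200 transfer: below the line — ¥3,800, ¥9,400; poverty gap index (FGT₁) = 0.08346.
Reduction = 0.11624 − 0.08346 = 0.033.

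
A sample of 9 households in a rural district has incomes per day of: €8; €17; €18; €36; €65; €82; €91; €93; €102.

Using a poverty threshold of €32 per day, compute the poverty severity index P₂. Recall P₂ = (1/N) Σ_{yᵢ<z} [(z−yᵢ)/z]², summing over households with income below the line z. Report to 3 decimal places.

Incomes under z: €8, €17, €18 (q = 3 of N = 9).
Relative gaps: (32−8)/32 = 0.7500; (32−17)/32 = 0.4688; (32−18)/32 = 0.4375.
Squared: 0.5625; 0.2197; 0.1914.
Sum = 0.973633; P₂ = 0.973633 / 9 = 0.108.

0.108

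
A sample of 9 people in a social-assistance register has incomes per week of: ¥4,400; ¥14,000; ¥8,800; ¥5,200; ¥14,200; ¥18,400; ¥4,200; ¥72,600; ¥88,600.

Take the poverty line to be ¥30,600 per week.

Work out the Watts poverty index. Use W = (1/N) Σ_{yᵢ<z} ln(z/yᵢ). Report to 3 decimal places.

1.000

Below the line: ¥4,200, ¥4,400, ¥5,200, ¥8,800, ¥14,000, ¥14,200, ¥18,400 (q = 7 of N = 9).
ln(z/y) terms: ln(30600/4200) = 1.9859; ln(30600/4400) = 1.9394; ln(30600/5200) = 1.7723; ln(30600/8800) = 1.2462; ln(30600/14000) = 0.7819; ln(30600/14200) = 0.7678; ln(30600/18400) = 0.5086.
W = 9.002251 / 9 = 1.000.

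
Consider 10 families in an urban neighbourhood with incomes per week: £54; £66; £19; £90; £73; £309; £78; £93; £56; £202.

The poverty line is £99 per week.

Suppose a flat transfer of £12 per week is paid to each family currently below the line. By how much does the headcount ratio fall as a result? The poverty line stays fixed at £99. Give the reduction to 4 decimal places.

0.2000

Before: below the line — £19, £54, £56, £66, £73, £78, £90, £93; headcount ratio = 0.800000.
After the £12 transfer: below the line — £31, £66, £68, £78, £85, £90; headcount ratio = 0.600000.
Reduction = 0.800000 − 0.600000 = 0.2000.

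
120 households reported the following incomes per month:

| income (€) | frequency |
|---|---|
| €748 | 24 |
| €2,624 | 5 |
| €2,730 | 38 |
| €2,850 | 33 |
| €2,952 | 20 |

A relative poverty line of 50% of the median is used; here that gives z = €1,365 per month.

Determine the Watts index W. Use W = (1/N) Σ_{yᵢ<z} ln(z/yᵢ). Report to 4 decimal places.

Below the line: 24×€748 (q = 24 of N = 120).
ln(z/y) terms: ln(1365/748) = 0.6015 (×24).
W = 14.436162 / 120 = 0.1203.

0.1203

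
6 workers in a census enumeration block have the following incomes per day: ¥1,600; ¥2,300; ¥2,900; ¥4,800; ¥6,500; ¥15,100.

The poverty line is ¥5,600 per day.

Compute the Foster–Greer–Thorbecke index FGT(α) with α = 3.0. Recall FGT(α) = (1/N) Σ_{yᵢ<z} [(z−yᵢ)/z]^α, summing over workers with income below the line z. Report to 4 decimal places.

Below z: ¥1,600, ¥2,300, ¥2,900, ¥4,800 (q = 4 of N = 6).
Shortfall ratios: (5600−1600)/5600 = 0.7143; (5600−2300)/5600 = 0.5893; (5600−2900)/5600 = 0.4821; (5600−4800)/5600 = 0.1429.
Raised to α = 3.0: 0.36443; 0.20463; 0.11208; 0.00292.
Sum = 0.684061; FGT(3.0) = 0.684061 / 6 = 0.1140.

0.1140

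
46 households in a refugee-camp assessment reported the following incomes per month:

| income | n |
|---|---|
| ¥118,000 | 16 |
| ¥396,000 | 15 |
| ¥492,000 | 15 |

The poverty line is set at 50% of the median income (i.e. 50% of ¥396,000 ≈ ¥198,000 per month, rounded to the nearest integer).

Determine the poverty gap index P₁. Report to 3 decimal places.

Below z: 16×¥118,000 (q = 16 of N = 46).
Relative gaps: (198000−118000)/198000 = 0.4040 (×16).
Sum of shortfalls = 6.464646; P₁ averages over all N: 6.464646 / 46 = 0.141.

0.141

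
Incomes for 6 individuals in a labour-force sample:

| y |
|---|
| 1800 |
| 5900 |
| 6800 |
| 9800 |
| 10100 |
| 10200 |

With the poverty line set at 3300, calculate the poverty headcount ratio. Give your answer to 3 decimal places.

1 of the 6 individuals have income below 3300.
H = 1/6 = 0.167.

0.167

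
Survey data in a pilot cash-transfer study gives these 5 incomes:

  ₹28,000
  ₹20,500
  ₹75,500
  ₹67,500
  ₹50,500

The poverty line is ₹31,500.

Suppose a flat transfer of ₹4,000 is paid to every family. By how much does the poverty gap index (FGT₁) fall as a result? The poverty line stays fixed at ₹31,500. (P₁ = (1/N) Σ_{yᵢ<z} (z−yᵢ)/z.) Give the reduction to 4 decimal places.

0.0476

Before: below the line — ₹20,500, ₹28,000; poverty gap index (FGT₁) = 0.092063.
After the ₹4,000 transfer: below the line — ₹24,500; poverty gap index (FGT₁) = 0.044444.
Reduction = 0.092063 − 0.044444 = 0.0476.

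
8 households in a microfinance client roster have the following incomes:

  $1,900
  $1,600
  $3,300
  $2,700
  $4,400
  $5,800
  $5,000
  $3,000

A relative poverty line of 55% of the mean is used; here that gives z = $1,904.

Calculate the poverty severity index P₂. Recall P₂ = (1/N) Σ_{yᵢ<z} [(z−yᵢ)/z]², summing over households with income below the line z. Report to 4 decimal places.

Poor units: $1,600, $1,900 (q = 2 of N = 8).
Normalized shortfalls: (1904−1600)/1904 = 0.1597; (1904−1900)/1904 = 0.0021.
Squared: 0.0255; 0.0000.
Sum = 0.025497; P₂ = 0.025497 / 8 = 0.0032.

0.0032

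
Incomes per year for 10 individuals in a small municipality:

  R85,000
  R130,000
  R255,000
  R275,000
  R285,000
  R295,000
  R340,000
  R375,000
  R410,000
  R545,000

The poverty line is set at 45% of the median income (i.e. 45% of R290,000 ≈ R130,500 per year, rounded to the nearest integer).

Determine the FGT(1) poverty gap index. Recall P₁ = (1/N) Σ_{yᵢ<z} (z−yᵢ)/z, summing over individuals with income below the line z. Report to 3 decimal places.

0.035

Below z: R85,000, R130,000 (q = 2 of N = 10).
Gap ratios (z−y)/z: (130500−85000)/130500 = 0.3487; (130500−130000)/130500 = 0.0038.
Sum of shortfalls = 0.352490; P₁ averages over all N: 0.352490 / 10 = 0.035.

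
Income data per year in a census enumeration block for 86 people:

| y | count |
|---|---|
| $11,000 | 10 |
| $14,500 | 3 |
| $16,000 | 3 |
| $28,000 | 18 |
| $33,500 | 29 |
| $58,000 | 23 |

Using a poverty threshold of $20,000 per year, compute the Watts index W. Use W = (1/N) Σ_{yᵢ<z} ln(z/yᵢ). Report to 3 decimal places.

Poor units: 10×$11,000, 3×$14,500, 3×$16,000 (q = 16 of N = 86).
ln(z/y) terms: ln(20000/11000) = 0.5978 (×10); ln(20000/14500) = 0.3216 (×3); ln(20000/16000) = 0.2231 (×3).
W = 7.612552 / 86 = 0.089.

0.089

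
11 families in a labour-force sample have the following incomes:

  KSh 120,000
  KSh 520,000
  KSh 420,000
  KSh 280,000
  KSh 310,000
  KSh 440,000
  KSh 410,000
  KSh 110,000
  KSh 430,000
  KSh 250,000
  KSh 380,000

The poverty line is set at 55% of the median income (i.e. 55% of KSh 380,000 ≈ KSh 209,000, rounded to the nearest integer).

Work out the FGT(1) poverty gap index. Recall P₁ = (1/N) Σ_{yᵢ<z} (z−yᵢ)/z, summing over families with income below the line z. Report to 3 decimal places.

0.082

Poor units: KSh 110,000, KSh 120,000 (q = 2 of N = 11).
Relative gaps: (209000−110000)/209000 = 0.4737; (209000−120000)/209000 = 0.4258.
Σ = 0.899522. Dividing by the full population N = 11 gives P₁ = 0.082.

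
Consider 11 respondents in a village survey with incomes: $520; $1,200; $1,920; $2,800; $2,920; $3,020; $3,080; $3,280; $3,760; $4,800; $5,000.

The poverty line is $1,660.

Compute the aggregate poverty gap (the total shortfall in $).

Poor units: $520, $1,200 (q = 2 of N = 11).
Individual gaps: 1660−520 = 1140; 1660−1200 = 460.
Aggregate gap = $1,600.

$1,600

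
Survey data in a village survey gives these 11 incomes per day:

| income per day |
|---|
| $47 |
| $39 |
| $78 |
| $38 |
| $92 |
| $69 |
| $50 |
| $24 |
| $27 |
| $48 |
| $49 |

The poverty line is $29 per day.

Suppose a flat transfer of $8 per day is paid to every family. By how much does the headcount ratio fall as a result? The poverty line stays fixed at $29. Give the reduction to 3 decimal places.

0.182

Before: below the line — $24, $27; headcount ratio = 0.18182.
After the $8 transfer: below the line — none; headcount ratio = 0.00000.
Reduction = 0.18182 − 0.00000 = 0.182.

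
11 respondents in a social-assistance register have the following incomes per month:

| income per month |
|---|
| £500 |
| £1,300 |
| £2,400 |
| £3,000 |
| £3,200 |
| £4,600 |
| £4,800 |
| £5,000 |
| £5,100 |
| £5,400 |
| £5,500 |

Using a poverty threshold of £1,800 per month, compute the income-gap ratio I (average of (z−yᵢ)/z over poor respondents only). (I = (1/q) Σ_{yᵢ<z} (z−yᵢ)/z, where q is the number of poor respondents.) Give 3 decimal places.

Poor units: £500, £1,300 (q = 2 of N = 11).
Relative gaps: 0.7222, 0.2778; sum = 1.000000.
I averages over the q = 2 poor units only: 1.000000 / 2 = 0.500.

0.500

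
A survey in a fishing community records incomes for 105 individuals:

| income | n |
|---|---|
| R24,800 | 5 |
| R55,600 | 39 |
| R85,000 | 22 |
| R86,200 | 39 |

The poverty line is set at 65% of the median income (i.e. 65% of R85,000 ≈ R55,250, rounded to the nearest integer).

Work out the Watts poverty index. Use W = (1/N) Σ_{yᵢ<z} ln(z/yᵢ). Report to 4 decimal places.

Below the line: 5×R24,800 (q = 5 of N = 105).
Log shortfalls: ln(55250/24800) = 0.8010 (×5).
W = 4.005123 / 105 = 0.0381.

0.0381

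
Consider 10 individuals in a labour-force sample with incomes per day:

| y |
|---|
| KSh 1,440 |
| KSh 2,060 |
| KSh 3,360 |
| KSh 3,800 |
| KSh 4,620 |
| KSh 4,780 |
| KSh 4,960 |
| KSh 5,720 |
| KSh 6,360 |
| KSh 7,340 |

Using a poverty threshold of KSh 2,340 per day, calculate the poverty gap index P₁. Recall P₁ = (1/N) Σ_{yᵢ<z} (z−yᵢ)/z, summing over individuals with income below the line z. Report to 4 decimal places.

Incomes under z: KSh 1,440, KSh 2,060 (q = 2 of N = 10).
Normalized shortfalls: (2340−1440)/2340 = 0.3846; (2340−2060)/2340 = 0.1197.
Σ = 0.504274. Dividing by the full population N = 10 gives P₁ = 0.0504.

0.0504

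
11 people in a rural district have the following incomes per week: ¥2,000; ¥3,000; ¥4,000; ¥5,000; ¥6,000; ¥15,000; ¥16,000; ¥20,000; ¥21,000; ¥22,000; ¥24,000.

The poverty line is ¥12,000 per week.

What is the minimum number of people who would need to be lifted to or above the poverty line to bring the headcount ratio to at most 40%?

1

Currently q = 5 of N = 11 are below the line (H = 0.455).
A headcount ratio of at most 40% allows at most ⌊0.40 × 11⌋ = 4 poor people.
So at least 5 − 4 = 1 must be lifted.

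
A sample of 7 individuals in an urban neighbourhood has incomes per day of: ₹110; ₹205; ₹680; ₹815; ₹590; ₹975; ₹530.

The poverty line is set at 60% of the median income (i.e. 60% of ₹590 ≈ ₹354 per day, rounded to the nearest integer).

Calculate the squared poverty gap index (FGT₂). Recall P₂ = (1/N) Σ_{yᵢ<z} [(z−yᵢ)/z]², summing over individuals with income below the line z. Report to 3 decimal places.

Below the line: ₹110, ₹205 (q = 2 of N = 7).
Normalized shortfalls: (354−110)/354 = 0.6893; (354−205)/354 = 0.4209.
Squared: 0.4751; 0.1772.
Sum = 0.652247; P₂ = 0.652247 / 7 = 0.093.

0.093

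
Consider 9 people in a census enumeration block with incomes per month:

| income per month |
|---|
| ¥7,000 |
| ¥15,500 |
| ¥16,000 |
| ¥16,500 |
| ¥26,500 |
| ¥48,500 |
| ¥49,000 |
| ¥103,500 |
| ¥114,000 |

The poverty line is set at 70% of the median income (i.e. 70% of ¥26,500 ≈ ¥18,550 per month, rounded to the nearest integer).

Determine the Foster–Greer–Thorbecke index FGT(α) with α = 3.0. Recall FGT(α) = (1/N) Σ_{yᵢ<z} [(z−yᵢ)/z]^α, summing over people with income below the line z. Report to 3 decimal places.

0.028

Below z: ¥7,000, ¥15,500, ¥16,000, ¥16,500 (q = 4 of N = 9).
Relative gaps: (18550−7000)/18550 = 0.6226; (18550−15500)/18550 = 0.1644; (18550−16000)/18550 = 0.1375; (18550−16500)/18550 = 0.1105.
Raised to α = 3.0: 0.24139; 0.00444; 0.00260; 0.00135.
Sum = 0.249780; FGT(3.0) = 0.249780 / 9 = 0.028.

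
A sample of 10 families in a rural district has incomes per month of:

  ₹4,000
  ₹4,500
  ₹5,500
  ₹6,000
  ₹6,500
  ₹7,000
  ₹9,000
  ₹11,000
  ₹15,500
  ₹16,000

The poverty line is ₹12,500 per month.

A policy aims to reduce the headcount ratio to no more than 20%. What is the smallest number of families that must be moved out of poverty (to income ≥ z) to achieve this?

Currently q = 8 of N = 10 are below the line (H = 0.800).
A headcount ratio of at most 20% allows at most ⌊0.20 × 10⌋ = 2 poor families.
So at least 8 − 2 = 6 must be lifted.

6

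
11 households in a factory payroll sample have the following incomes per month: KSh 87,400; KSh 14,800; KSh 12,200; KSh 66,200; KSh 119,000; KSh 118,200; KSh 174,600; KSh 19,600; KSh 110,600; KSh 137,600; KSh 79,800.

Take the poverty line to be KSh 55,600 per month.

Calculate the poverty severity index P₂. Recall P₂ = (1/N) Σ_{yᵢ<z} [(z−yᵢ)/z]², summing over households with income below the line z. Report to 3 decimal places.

Poor units: KSh 12,200, KSh 14,800, KSh 19,600 (q = 3 of N = 11).
Gap ratios (z−y)/z: (55600−12200)/55600 = 0.7806; (55600−14800)/55600 = 0.7338; (55600−19600)/55600 = 0.6475.
Squared: 0.6093; 0.5385; 0.4192.
Sum = 1.567013; P₂ = 1.567013 / 11 = 0.142.

0.142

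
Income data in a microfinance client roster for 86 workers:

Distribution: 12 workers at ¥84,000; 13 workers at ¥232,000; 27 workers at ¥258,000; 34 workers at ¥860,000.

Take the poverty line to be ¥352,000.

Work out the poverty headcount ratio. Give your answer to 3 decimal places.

0.605

52 of the 86 workers have income below ¥352,000.
H = 52/86 = 0.605.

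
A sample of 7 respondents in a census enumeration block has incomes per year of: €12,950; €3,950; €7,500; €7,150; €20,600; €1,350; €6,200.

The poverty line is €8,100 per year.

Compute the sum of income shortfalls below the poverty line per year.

€14,350

Below the line: €1,350, €3,950, €6,200, €7,150, €7,500 (q = 5 of N = 7).
Individual gaps: 8100−1350 = 6750; 8100−3950 = 4150; 8100−6200 = 1900; 8100−7150 = 950; 8100−7500 = 600.
Aggregate gap = €14,350.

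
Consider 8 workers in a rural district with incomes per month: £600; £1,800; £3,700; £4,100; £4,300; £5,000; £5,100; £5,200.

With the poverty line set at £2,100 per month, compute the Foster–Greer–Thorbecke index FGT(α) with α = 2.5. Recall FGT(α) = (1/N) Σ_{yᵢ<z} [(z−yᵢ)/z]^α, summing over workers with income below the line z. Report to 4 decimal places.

Below z: £600, £1,800 (q = 2 of N = 8).
Gap ratios (z−y)/z: (2100−600)/2100 = 0.7143; (2100−1800)/2100 = 0.1429.
Raised to α = 2.5: 0.43120; 0.00771.
Sum = 0.438915; FGT(2.5) = 0.438915 / 8 = 0.0549.

0.0549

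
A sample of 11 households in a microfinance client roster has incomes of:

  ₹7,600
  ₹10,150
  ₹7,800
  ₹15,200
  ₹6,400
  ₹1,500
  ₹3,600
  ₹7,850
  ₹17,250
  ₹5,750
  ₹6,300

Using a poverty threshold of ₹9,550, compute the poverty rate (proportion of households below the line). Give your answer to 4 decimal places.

0.7273

8 of the 11 households have income below ₹9,550.
H = 8/11 = 0.7273.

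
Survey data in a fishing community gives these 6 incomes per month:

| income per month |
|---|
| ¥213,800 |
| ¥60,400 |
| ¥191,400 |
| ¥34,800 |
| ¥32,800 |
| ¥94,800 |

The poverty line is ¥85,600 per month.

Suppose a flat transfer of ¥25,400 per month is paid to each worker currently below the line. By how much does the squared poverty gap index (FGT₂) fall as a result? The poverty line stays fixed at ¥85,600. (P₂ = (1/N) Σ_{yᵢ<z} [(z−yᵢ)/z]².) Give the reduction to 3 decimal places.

0.105

Before: below the line — ¥32,800, ¥34,800, ¥60,400; squared poverty gap index (FGT₂) = 0.13655.
After the ¥25,400 transfer: below the line — ¥58,200, ¥60,200; squared poverty gap index (FGT₂) = 0.03175.
Reduction = 0.13655 − 0.03175 = 0.105.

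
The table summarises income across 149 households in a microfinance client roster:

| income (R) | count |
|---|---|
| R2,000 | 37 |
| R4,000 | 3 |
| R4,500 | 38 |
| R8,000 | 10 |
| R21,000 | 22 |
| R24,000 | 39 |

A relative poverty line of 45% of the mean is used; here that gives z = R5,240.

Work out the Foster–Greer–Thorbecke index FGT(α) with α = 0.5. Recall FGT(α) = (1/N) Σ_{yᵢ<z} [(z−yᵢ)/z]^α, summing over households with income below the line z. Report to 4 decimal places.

Poor units: 37×R2,000, 3×R4,000, 38×R4,500 (q = 78 of N = 149).
Gap ratios (z−y)/z: (5240−2000)/5240 = 0.6183 (×37); (5240−4000)/5240 = 0.2366 (×3); (5240−4500)/5240 = 0.1412 (×38).
Raised to α = 0.5: 0.78633 (×37); 0.48646 (×3); 0.37579 (×38).
Sum = 44.833903; FGT(0.5) = 44.833903 / 149 = 0.3009.

0.3009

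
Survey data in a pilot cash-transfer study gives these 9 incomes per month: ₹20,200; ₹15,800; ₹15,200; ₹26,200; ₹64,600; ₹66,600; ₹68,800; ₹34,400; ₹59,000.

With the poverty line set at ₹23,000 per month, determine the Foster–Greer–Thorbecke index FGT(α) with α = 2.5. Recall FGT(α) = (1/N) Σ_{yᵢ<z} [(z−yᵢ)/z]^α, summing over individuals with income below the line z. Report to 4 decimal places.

Incomes under z: ₹15,200, ₹15,800, ₹20,200 (q = 3 of N = 9).
Normalized shortfalls: (23000−15200)/23000 = 0.3391; (23000−15800)/23000 = 0.3130; (23000−20200)/23000 = 0.1217.
Raised to α = 2.5: 0.06698; 0.05483; 0.00517.
Sum = 0.126976; FGT(2.5) = 0.126976 / 9 = 0.0141.

0.0141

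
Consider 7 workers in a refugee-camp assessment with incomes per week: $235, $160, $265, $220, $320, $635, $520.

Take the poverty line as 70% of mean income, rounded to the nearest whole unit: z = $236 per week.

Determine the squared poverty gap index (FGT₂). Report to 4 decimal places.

0.0155

Poor units: $160, $220, $235 (q = 3 of N = 7).
Normalized shortfalls: (236−160)/236 = 0.3220; (236−220)/236 = 0.0678; (236−235)/236 = 0.0042.
Squared: 0.1037; 0.0046; 0.0000.
Sum = 0.108320; P₂ = 0.108320 / 7 = 0.0155.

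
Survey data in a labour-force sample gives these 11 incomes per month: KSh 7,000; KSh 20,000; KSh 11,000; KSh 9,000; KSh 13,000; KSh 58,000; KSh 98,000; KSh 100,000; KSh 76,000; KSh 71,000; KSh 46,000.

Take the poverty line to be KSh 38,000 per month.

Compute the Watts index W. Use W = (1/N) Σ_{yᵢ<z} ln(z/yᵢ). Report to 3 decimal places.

0.553

Below z: KSh 7,000, KSh 9,000, KSh 11,000, KSh 13,000, KSh 20,000 (q = 5 of N = 11).
Log gaps: ln(38000/7000) = 1.6917; ln(38000/9000) = 1.4404; ln(38000/11000) = 1.2397; ln(38000/13000) = 1.0726; ln(38000/20000) = 0.6419.
W = 6.086219 / 11 = 0.553.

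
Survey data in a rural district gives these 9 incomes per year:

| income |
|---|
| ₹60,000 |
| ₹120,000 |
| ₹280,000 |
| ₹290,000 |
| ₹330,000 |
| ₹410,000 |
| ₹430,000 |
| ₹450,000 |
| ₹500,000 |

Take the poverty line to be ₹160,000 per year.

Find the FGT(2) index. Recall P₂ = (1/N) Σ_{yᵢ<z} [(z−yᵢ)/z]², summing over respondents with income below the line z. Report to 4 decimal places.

0.0503

Below z: ₹60,000, ₹120,000 (q = 2 of N = 9).
Relative gaps: (160000−60000)/160000 = 0.6250; (160000−120000)/160000 = 0.2500.
Squared: 0.3906; 0.0625.
Sum = 0.453125; P₂ = 0.453125 / 9 = 0.0503.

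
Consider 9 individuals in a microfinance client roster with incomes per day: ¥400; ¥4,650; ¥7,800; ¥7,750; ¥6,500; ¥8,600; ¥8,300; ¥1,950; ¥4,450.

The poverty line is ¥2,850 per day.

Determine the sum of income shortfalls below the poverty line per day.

¥3,350

Below z: ¥400, ¥1,950 (q = 2 of N = 9).
Individual gaps: 2850−400 = 2450; 2850−1950 = 900.
Aggregate gap = ¥3,350.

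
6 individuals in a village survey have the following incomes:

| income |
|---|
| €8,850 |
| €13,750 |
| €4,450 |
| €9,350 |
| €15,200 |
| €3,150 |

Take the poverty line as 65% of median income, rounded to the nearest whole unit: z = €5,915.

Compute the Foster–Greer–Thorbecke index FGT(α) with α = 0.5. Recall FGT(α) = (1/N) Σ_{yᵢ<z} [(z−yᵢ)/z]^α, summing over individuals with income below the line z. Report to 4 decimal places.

0.1969

Below the line: €3,150, €4,450 (q = 2 of N = 6).
Normalized shortfalls: (5915−3150)/5915 = 0.4675; (5915−4450)/5915 = 0.2477.
Raised to α = 0.5: 0.68371; 0.49767.
Sum = 1.181377; FGT(0.5) = 1.181377 / 6 = 0.1969.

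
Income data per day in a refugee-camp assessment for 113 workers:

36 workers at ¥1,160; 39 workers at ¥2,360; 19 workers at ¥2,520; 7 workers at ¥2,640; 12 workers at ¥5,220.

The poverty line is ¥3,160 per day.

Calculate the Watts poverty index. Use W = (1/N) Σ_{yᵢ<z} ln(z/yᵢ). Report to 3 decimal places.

0.469

Incomes under z: 36×¥1,160, 39×¥2,360, 19×¥2,520, 7×¥2,640 (q = 101 of N = 113).
Log shortfalls: ln(3160/1160) = 1.0022 (×36); ln(3160/2360) = 0.2919 (×39); ln(3160/2520) = 0.2263 (×19); ln(3160/2640) = 0.1798 (×7).
W = 53.020480 / 113 = 0.469.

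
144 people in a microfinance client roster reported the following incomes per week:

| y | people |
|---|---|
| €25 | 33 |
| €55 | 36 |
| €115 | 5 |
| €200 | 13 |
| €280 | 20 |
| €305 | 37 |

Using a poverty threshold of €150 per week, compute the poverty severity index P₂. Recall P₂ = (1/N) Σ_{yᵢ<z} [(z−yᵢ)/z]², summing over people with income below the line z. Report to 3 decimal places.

Below z: 33×€25, 36×€55, 5×€115 (q = 74 of N = 144).
Normalized shortfalls: (150−25)/150 = 0.8333 (×33); (150−55)/150 = 0.6333 (×36); (150−115)/150 = 0.2333 (×5).
Squared: 0.6944 (×33); 0.4011 (×36); 0.0544 (×5).
Sum = 37.628889; P₂ = 37.628889 / 144 = 0.261.

0.261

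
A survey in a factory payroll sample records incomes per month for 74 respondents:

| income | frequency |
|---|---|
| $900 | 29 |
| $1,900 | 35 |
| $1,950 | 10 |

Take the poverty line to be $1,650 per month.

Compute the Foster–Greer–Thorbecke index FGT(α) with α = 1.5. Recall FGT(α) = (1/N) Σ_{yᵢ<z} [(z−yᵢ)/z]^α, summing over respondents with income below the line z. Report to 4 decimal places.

0.1201

Below the line: 29×$900 (q = 29 of N = 74).
Normalized shortfalls: (1650−900)/1650 = 0.4545 (×29).
Raised to α = 1.5: 0.30645 (×29).
Sum = 8.887180; FGT(1.5) = 8.887180 / 74 = 0.1201.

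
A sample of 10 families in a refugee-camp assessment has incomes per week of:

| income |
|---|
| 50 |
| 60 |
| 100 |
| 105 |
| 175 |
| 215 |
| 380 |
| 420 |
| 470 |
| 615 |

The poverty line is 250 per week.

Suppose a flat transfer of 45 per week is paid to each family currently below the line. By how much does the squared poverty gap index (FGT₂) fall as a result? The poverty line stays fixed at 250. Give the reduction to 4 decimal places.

Before: below the line — 50, 60, 100, 105, 175, 215; squared poverty gap index (FGT₂) = 0.202360.
After the 45 transfer: below the line — 95, 105, 145, 150, 220; squared poverty gap index (FGT₂) = 0.107160.
Reduction = 0.202360 − 0.107160 = 0.0952.

0.0952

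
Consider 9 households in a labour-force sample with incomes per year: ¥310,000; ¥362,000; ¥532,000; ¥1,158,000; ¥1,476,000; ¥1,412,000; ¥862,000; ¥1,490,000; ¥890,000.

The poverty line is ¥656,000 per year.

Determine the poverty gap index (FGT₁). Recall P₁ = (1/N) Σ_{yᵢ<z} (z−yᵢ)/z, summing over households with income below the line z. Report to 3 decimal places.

0.129

Below z: ¥310,000, ¥362,000, ¥532,000 (q = 3 of N = 9).
Gap ratios (z−y)/z: (656000−310000)/656000 = 0.5274; (656000−362000)/656000 = 0.4482; (656000−532000)/656000 = 0.1890.
Σ = 1.164634. Dividing by the full population N = 9 gives P₁ = 0.129.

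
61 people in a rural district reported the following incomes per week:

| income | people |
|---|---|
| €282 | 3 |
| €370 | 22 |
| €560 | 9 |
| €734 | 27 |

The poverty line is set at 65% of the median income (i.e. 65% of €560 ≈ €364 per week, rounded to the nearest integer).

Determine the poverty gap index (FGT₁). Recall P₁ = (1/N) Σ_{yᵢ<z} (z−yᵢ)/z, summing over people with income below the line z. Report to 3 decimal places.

Incomes under z: 3×€282 (q = 3 of N = 61).
Gap ratios (z−y)/z: (364−282)/364 = 0.2253 (×3).
Σ = 0.675824. Dividing by the full population N = 61 gives P₁ = 0.011.

0.011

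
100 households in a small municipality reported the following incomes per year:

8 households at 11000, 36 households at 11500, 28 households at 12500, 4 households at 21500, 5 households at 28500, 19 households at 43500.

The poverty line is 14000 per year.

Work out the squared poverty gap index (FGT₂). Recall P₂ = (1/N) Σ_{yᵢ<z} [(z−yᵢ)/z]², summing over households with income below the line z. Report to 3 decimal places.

Below z: 8×11000, 36×11500, 28×12500 (q = 72 of N = 100).
Normalized shortfalls: (14000−11000)/14000 = 0.2143 (×8); (14000−11500)/14000 = 0.1786 (×36); (14000−12500)/14000 = 0.1071 (×28).
Squared: 0.0459 (×8); 0.0319 (×36); 0.0115 (×28).
Sum = 1.836735; P₂ = 1.836735 / 100 = 0.018.

0.018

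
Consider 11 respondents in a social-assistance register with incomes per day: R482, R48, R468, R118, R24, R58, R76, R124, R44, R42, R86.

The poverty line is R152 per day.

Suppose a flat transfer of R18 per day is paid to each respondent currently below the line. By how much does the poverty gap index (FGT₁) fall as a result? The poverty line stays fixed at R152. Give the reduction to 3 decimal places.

0.097

Before: below the line — R24, R42, R44, R48, R58, R76, R86, R118, R124; poverty gap index (FGT₁) = 0.44737.
After the R18 transfer: below the line — R42, R60, R62, R66, R76, R94, R104, R136, R142; poverty gap index (FGT₁) = 0.35048.
Reduction = 0.44737 − 0.35048 = 0.097.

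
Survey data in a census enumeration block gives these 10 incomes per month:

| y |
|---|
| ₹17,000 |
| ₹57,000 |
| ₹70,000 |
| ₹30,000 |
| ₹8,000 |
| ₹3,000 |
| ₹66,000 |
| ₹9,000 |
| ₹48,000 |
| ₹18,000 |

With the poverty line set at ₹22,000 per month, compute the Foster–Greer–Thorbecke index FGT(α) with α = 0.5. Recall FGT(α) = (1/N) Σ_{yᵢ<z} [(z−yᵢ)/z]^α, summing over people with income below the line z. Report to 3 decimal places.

0.340

Poor units: ₹3,000, ₹8,000, ₹9,000, ₹17,000, ₹18,000 (q = 5 of N = 10).
Shortfall ratios: (22000−3000)/22000 = 0.8636; (22000−8000)/22000 = 0.6364; (22000−9000)/22000 = 0.5909; (22000−17000)/22000 = 0.2273; (22000−18000)/22000 = 0.1818.
Raised to α = 0.5: 0.92932; 0.79772; 0.76871; 0.47673; 0.42640.
Sum = 3.398883; FGT(0.5) = 3.398883 / 10 = 0.340.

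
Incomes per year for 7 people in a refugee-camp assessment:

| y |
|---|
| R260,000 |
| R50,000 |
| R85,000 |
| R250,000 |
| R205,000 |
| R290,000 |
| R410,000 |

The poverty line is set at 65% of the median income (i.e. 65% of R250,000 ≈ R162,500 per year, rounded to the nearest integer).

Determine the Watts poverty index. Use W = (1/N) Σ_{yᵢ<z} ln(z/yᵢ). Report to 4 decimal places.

Below z: R50,000, R85,000 (q = 2 of N = 7).
Log gaps: ln(162500/50000) = 1.1787; ln(162500/85000) = 0.6480.
W = 1.826682 / 7 = 0.2610.

0.2610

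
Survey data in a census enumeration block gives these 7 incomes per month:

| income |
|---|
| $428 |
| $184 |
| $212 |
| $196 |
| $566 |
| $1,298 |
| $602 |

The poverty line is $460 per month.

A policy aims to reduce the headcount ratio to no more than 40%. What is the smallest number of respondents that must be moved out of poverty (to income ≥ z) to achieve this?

4 of the 7 respondents are poor, so H = 4/7 = 0.571.
A headcount ratio of at most 40% allows at most ⌊0.40 × 7⌋ = 2 poor respondents.
So at least 4 − 2 = 2 must be lifted.

2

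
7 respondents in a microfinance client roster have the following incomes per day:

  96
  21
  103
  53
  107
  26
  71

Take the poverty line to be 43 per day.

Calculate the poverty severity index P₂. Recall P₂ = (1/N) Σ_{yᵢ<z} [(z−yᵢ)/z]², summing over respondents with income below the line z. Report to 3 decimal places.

0.060

Below z: 21, 26 (q = 2 of N = 7).
Shortfall ratios: (43−21)/43 = 0.5116; (43−26)/43 = 0.3953.
Squared: 0.2618; 0.1563.
Sum = 0.418064; P₂ = 0.418064 / 7 = 0.060.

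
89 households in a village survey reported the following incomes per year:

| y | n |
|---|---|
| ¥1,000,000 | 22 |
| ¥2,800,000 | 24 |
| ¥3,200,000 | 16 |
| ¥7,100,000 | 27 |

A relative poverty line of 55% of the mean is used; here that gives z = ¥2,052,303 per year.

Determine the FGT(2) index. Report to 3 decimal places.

Below the line: 22×¥1,000,000 (q = 22 of N = 89).
Normalized shortfalls: (2052303−1000000)/2052303 = 0.5127 (×22).
Squared: 0.2629 (×22).
Sum = 5.783907; P₂ = 5.783907 / 89 = 0.065.

0.065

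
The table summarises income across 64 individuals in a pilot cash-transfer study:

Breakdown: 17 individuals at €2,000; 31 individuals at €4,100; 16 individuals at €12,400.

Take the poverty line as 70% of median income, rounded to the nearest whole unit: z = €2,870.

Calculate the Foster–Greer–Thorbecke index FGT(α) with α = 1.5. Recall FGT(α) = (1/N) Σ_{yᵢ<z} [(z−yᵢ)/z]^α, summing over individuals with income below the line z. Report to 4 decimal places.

Below the line: 17×€2,000 (q = 17 of N = 64).
Gap ratios (z−y)/z: (2870−2000)/2870 = 0.3031 (×17).
Raised to α = 1.5: 0.16690 (×17).
Sum = 2.837298; FGT(1.5) = 2.837298 / 64 = 0.0443.

0.0443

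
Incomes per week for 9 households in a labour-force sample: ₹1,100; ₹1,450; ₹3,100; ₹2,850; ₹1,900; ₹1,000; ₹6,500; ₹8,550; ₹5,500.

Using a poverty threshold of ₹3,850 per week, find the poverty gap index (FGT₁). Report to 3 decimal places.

Poor units: ₹1,000, ₹1,100, ₹1,450, ₹1,900, ₹2,850, ₹3,100 (q = 6 of N = 9).
Normalized shortfalls: (3850−1000)/3850 = 0.7403; (3850−1100)/3850 = 0.7143; (3850−1450)/3850 = 0.6234; (3850−1900)/3850 = 0.5065; (3850−2850)/3850 = 0.2597; (3850−3100)/3850 = 0.1948.
Σ = 3.038961. Dividing by the full population N = 9 gives P₁ = 0.338.

0.338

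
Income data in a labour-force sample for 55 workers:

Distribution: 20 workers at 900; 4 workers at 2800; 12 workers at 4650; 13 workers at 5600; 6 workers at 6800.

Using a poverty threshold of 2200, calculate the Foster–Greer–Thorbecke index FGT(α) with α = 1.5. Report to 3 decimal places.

Below the line: 20×900 (q = 20 of N = 55).
Gap ratios (z−y)/z: (2200−900)/2200 = 0.5909 (×20).
Raised to α = 1.5: 0.45424 (×20).
Sum = 9.084709; FGT(1.5) = 9.084709 / 55 = 0.165.

0.165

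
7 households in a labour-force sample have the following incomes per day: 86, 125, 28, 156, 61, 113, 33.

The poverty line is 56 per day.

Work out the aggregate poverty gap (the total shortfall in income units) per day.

51

Poor units: 28, 33 (q = 2 of N = 7).
Individual gaps: 56−28 = 28; 56−33 = 23.
Aggregate gap = 51.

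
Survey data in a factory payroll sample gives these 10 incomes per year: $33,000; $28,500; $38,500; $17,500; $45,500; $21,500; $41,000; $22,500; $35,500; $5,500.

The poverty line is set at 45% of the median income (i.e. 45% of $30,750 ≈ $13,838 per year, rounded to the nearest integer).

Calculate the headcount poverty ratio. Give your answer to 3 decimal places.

1 of the 10 respondents have income below $13,838.
H = 1/10 = 0.100.

0.100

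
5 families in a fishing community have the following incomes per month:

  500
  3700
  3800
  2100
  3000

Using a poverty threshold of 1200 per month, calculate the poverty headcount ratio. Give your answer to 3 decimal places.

1 of the 5 families have income below 1200.
H = 1/5 = 0.200.

0.200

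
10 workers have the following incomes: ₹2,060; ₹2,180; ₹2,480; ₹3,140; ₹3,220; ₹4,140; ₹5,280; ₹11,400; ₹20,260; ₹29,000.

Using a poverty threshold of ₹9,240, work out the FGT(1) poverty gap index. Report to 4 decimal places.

0.4565

Below z: ₹2,060, ₹2,180, ₹2,480, ₹3,140, ₹3,220, ₹4,140, ₹5,280 (q = 7 of N = 10).
Relative gaps: (9240−2060)/9240 = 0.7771; (9240−2180)/9240 = 0.7641; (9240−2480)/9240 = 0.7316; (9240−3140)/9240 = 0.6602; (9240−3220)/9240 = 0.6515; (9240−4140)/9240 = 0.5519; (9240−5280)/9240 = 0.4286.
Sum of shortfalls = 4.564935; P₁ averages over all N: 4.564935 / 10 = 0.4565.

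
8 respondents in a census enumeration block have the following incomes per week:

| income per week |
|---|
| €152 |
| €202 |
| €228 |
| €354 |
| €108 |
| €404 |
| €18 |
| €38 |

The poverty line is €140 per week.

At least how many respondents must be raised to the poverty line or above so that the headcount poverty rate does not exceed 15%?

3 of the 8 respondents are poor, so H = 3/8 = 0.375.
A headcount ratio of at most 15% allows at most ⌊0.15 × 8⌋ = 1 poor respondents.
So at least 3 − 1 = 2 must be lifted.

2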